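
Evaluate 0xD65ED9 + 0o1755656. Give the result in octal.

0xD65ED9 = 0o65457331 in octal.
Add column by column in base 8, right to left:
  1+6 = 7
  3+5 = 0 carry 1
  3+6+1 = 2 carry 1
  7+5+1 = 5 carry 1
  5+5+1 = 3 carry 1
  4+7+1 = 4 carry 1
  5+1+1 = 7
  6+0 = 6

0o67435207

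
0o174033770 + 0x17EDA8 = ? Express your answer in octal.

0x17EDA8 = 0o5766650 in octal.
Add column by column in base 8, right to left:
  0+0 = 0
  7+5 = 4 carry 1
  7+6+1 = 6 carry 1
  3+6+1 = 2 carry 1
  3+6+1 = 2 carry 1
  0+7+1 = 0 carry 1
  4+5+1 = 2 carry 1
  7+0+1 = 0 carry 1
  1+0+1 = 2

0o202022640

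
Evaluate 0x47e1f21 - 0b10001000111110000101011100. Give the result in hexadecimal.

0b10001000111110000101011100 = 0x223e15c in hexadecimal.
Subtract column by column in base 16:
  1-c → 5 (borrow)
  2-5-1 → c (borrow)
  f-1-1 → d
  1-e → 3 (borrow)
  e-3-1 → a
  7-2 → 5
  4-2 → 2

0x25a3dc5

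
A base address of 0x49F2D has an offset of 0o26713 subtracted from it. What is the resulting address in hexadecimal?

0x47162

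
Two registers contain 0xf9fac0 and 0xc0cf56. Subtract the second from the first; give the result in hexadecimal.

0x392b6a

Subtract column by column in base 16:
  0-6 → a (borrow)
  c-5-1 → 6
  a-f → b (borrow)
  f-c-1 → 2
  9-0 → 9
  f-c → 3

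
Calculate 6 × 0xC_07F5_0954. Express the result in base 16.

0x482FBE37F8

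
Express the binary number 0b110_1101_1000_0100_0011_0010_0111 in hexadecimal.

Group the bits into nibbles: 0110 1101 1000 0100 0011 0010 0111 → 6d84327.

0x6d84327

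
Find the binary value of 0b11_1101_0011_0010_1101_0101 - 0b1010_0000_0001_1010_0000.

Subtract column by column in base 2:
  1-0 → 1
  0-0 → 0
  1-0 → 1
  0-0 → 0
  1-0 → 1
  0-1 → 1 (borrow)
  1-0-1 → 0
  1-1 → 0
  0-1 → 1 (borrow)
  1-0-1 → 0
  0-0 → 0
  0-0 → 0
  1-0 → 1
  1-0 → 1
  0-0 → 0
  0-0 → 0
  1-0 → 1
  0-1 → 1 (borrow)
  1-0-1 → 0
  1-1 → 0
  1-0 → 1
  1-0 → 1

0b1100110011000100110101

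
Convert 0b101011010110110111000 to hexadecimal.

Group the bits into nibbles: 0001 0101 1010 1101 1011 1000 → 15ADB8.

0x15ADB8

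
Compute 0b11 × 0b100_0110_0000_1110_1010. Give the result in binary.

Multiply each base-2 digit by 3, carrying:
  0×3 = 0 → write 0
  1×3 = 3 → write 1 carry 1
  0×3+1 = 1 → write 1
  1×3 = 3 → write 1 carry 1
  0×3+1 = 1 → write 1
  1×3 = 3 → write 1 carry 1
  1×3+1 = 4 → write 0 carry 2
  1×3+2 = 5 → write 1 carry 2
  0×3+2 = 2 → write 0 carry 1
  0×3+1 = 1 → write 1
  0×3 = 0 → write 0
  0×3 = 0 → write 0
  0×3 = 0 → write 0
  1×3 = 3 → write 1 carry 1
  1×3+1 = 4 → write 0 carry 2
  0×3+2 = 2 → write 0 carry 1
  0×3+1 = 1 → write 1
  0×3 = 0 → write 0
  1×3 = 3 → write 1 carry 1
  remaining carry: 1

0b11010010001010111110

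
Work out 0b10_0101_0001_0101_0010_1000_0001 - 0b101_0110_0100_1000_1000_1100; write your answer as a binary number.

Subtract column by column in base 2:
  1-0 → 1
  0-0 → 0
  0-1 → 1 (borrow)
  0-1-1 → 0 (borrow)
  0-0-1 → 1 (borrow)
  0-0-1 → 1 (borrow)
  0-0-1 → 1 (borrow)
  1-1-1 → 1 (borrow)
  0-0-1 → 1 (borrow)
  1-0-1 → 0
  0-0 → 0
  0-1 → 1 (borrow)
  1-0-1 → 0
  0-0 → 0
  1-1 → 0
  0-0 → 0
  1-0 → 1
  0-1 → 1 (borrow)
  0-1-1 → 0 (borrow)
  0-0-1 → 1 (borrow)
  1-1-1 → 1 (borrow)
  0-0-1 → 1 (borrow)
  1-1-1 → 1 (borrow)
  0-0-1 → 1 (borrow)
  0-0-1 → 1 (borrow)
  1-0-1 → 0

0b1111110110000100111110101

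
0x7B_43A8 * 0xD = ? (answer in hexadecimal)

0x6426F88

Multiply each base-16 digit by 13, carrying:
  8×13 = 104 → write 8 carry 6
  A×13+6 = 136 → write 8 carry 8
  3×13+8 = 47 → write F carry 2
  4×13+2 = 54 → write 6 carry 3
  B×13+3 = 146 → write 2 carry 9
  7×13+9 = 100 → write 4 carry 6
  remaining carry: 6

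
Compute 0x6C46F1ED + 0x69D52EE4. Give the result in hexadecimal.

0xD61C20D1

Add column by column in base 16, right to left:
  D+4 = 1 carry 1
  E+E+1 = D carry 1
  1+E+1 = 0 carry 1
  F+2+1 = 2 carry 1
  6+5+1 = C
  4+D = 1 carry 1
  C+9+1 = 6 carry 1
  6+6+1 = D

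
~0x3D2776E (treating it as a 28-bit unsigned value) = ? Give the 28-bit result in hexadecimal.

Each hex digit d becomes F−d:
  3→C, D→2, 2→D, 7→8, 7→8, 6→9, E→1

0xC2D8891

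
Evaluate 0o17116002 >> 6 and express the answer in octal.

0o171160

Shifting right by 6 bits = 2 oct digits: drop the last 2.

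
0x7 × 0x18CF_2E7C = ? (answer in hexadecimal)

0xADAA4564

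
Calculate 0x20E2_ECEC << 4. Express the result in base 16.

Shifting left by 4 bits = 1 hex digit: append 1 zero.

0x20E2ECEC0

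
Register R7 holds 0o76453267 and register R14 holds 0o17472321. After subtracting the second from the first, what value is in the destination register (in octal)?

Subtract column by column in base 8:
  7-1 → 6
  6-2 → 4
  2-3 → 7 (borrow)
  3-2-1 → 0
  5-7 → 6 (borrow)
  4-4-1 → 7 (borrow)
  6-7-1 → 6 (borrow)
  7-1-1 → 5

0o56760746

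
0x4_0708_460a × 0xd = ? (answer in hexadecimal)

0x345b6b8e82

Multiply each base-16 digit by 13, carrying:
  a×13 = 130 → write 2 carry 8
  0×13+8 = 8 → write 8
  6×13 = 78 → write e carry 4
  4×13+4 = 56 → write 8 carry 3
  8×13+3 = 107 → write b carry 6
  0×13+6 = 6 → write 6
  7×13 = 91 → write b carry 5
  0×13+5 = 5 → write 5
  4×13 = 52 → write 4 carry 3
  remaining carry: 3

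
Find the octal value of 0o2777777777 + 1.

0o3000000000

The trailing 9 digits are 7 (max in base 8), so adding 1 cascades: they roll to 0 and the next digit up increments.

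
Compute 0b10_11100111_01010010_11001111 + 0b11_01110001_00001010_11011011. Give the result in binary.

Add column by column in base 2, right to left:
  1+1 = 0 carry 1
  1+1+1 = 1 carry 1
  1+0+1 = 0 carry 1
  1+1+1 = 1 carry 1
  0+1+1 = 0 carry 1
  0+0+1 = 1
  1+1 = 0 carry 1
  1+1+1 = 1 carry 1
  0+0+1 = 1
  1+1 = 0 carry 1
  0+0+1 = 1
  0+1 = 1
  1+0 = 1
  0+0 = 0
  1+0 = 1
  0+0 = 0
  1+1 = 0 carry 1
  1+0+1 = 0 carry 1
  1+0+1 = 0 carry 1
  0+0+1 = 1
  0+1 = 1
  1+1 = 0 carry 1
  1+1+1 = 1 carry 1
  1+0+1 = 0 carry 1
  0+1+1 = 0 carry 1
  1+1+1 = 1 carry 1
  final carry 1

0b110010110000101110110101010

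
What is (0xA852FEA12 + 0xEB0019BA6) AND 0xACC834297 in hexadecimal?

Add column by column in base 16, right to left:
  2+6 = 8
  1+A = B
  A+B = 5 carry 1
  E+9+1 = 8 carry 1
  F+1+1 = 1 carry 1
  2+0+1 = 3
  5+0 = 5
  8+B = 3 carry 1
  A+E+1 = 9 carry 1
  final carry 1
Sum = 0x19353185B8; now AND with 0xACC834297:
  1&0=0, 9&A=8, 3&C=0, 5&C=4, 3&8=0, 1&3=1, 8&4=0, 5&2=0, B&9=9, 8&7=0

0x804010090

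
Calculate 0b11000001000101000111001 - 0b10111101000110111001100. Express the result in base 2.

Subtract column by column in base 2:
  1-0 → 1
  0-0 → 0
  0-1 → 1 (borrow)
  1-1-1 → 1 (borrow)
  1-0-1 → 0
  1-0 → 1
  0-1 → 1 (borrow)
  0-1-1 → 0 (borrow)
  0-1-1 → 0 (borrow)
  1-0-1 → 0
  0-1 → 1 (borrow)
  1-1-1 → 1 (borrow)
  0-0-1 → 1 (borrow)
  0-0-1 → 1 (borrow)
  0-0-1 → 1 (borrow)
  1-1-1 → 1 (borrow)
  0-0-1 → 1 (borrow)
  0-1-1 → 0 (borrow)
  0-1-1 → 0 (borrow)
  0-1-1 → 0 (borrow)
  0-1-1 → 0 (borrow)
  1-0-1 → 0
  1-1 → 0

0b11111110001101101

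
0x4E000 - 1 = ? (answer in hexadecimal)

0x4DFFF

The trailing 3 digits are 0, so subtracting 1 borrows through: they become F and the next digit up decrements.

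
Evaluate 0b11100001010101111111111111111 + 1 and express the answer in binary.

The trailing 16 digits are 1 (max in base 2), so adding 1 cascades: they roll to 0 and the next digit up increments.

0b11100001010110000000000000000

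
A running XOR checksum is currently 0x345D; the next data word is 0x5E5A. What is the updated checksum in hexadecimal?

XOR each hex digit independently (no carries):
  3^5=6, 4^E=A, 5^5=0, D^A=7

0x6A07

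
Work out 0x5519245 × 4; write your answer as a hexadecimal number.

Multiply each base-16 digit by 4, carrying:
  5×4 = 20 → write 4 carry 1
  4×4+1 = 17 → write 1 carry 1
  2×4+1 = 9 → write 9
  9×4 = 36 → write 4 carry 2
  1×4+2 = 6 → write 6
  5×4 = 20 → write 4 carry 1
  5×4+1 = 21 → write 5 carry 1
  remaining carry: 1

0x15464914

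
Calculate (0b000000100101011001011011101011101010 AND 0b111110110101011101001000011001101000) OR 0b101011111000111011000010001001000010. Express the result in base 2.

0b000000100101011001011011101011101010 AND 0b111110110101011101001000011001101000 = 0b000000100101011001001000001001101000.
Then OR with 0b101011111000111011000010001001000010.

0b101011111101111011001010001001101010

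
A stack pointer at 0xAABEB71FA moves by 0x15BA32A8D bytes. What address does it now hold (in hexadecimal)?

0xC078E9C87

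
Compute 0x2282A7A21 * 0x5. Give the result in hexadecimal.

0xAC8D462A5

Multiply each base-16 digit by 5, carrying:
  1×5 = 5 → write 5
  2×5 = 10 → write A
  A×5 = 50 → write 2 carry 3
  7×5+3 = 38 → write 6 carry 2
  A×5+2 = 52 → write 4 carry 3
  2×5+3 = 13 → write D
  8×5 = 40 → write 8 carry 2
  2×5+2 = 12 → write C
  2×5 = 10 → write A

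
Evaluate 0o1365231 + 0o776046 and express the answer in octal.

Add column by column in base 8, right to left:
  1+6 = 7
  3+4 = 7
  2+0 = 2
  5+6 = 3 carry 1
  6+7+1 = 6 carry 1
  3+7+1 = 3 carry 1
  1+0+1 = 2

0o2363277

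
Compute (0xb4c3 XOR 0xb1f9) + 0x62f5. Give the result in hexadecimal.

0x682f

First 0xb4c3 XOR 0xb1f9 = 0x053a.
Add column by column in base 16, right to left:
  a+5 = f
  3+f = 2 carry 1
  5+2+1 = 8
  0+6 = 6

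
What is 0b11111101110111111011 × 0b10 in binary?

0b111111011101111110110

Multiply each base-2 digit by 2, carrying:
  1×2 = 2 → write 0 carry 1
  1×2+1 = 3 → write 1 carry 1
  0×2+1 = 1 → write 1
  1×2 = 2 → write 0 carry 1
  1×2+1 = 3 → write 1 carry 1
  1×2+1 = 3 → write 1 carry 1
  1×2+1 = 3 → write 1 carry 1
  1×2+1 = 3 → write 1 carry 1
  1×2+1 = 3 → write 1 carry 1
  0×2+1 = 1 → write 1
  1×2 = 2 → write 0 carry 1
  1×2+1 = 3 → write 1 carry 1
  1×2+1 = 3 → write 1 carry 1
  0×2+1 = 1 → write 1
  1×2 = 2 → write 0 carry 1
  1×2+1 = 3 → write 1 carry 1
  1×2+1 = 3 → write 1 carry 1
  1×2+1 = 3 → write 1 carry 1
  1×2+1 = 3 → write 1 carry 1
  1×2+1 = 3 → write 1 carry 1
  remaining carry: 1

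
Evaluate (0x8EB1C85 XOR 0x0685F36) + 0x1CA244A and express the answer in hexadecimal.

0xA4D67FD

First 0x8EB1C85 XOR 0x0685F36 = 0x88343B3.
Add column by column in base 16, right to left:
  3+A = D
  B+4 = F
  3+4 = 7
  4+2 = 6
  3+A = D
  8+C = 4 carry 1
  8+1+1 = A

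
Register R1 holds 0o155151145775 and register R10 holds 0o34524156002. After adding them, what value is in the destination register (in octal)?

0o211675323777

Add column by column in base 8, right to left:
  5+2 = 7
  7+0 = 7
  7+0 = 7
  5+6 = 3 carry 1
  4+5+1 = 2 carry 1
  1+1+1 = 3
  1+4 = 5
  5+2 = 7
  1+5 = 6
  5+4 = 1 carry 1
  5+3+1 = 1 carry 1
  1+0+1 = 2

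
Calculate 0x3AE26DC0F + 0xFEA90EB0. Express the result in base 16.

0x4ACCFEABF

Add column by column in base 16, right to left:
  F+0 = F
  0+B = B
  C+E = A carry 1
  D+0+1 = E
  6+9 = F
  2+A = C
  E+E = C carry 1
  A+F+1 = A carry 1
  3+0+1 = 4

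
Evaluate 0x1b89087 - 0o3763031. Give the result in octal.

0o152125156

0x1b89087 = 0o156110207 in octal.
Subtract column by column in base 8:
  7-1 → 6
  0-3 → 5 (borrow)
  2-0-1 → 1
  0-3 → 5 (borrow)
  1-6-1 → 2 (borrow)
  1-7-1 → 1 (borrow)
  6-3-1 → 2
  5-0 → 5
  1-0 → 1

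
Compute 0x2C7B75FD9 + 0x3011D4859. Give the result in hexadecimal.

Add column by column in base 16, right to left:
  9+9 = 2 carry 1
  D+5+1 = 3 carry 1
  F+8+1 = 8 carry 1
  5+4+1 = A
  7+D = 4 carry 1
  B+1+1 = D
  7+1 = 8
  C+0 = C
  2+3 = 5

0x5C8D4A832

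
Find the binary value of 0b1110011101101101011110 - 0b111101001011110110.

Subtract column by column in base 2:
  0-0 → 0
  1-1 → 0
  1-1 → 0
  1-0 → 1
  1-1 → 0
  0-1 → 1 (borrow)
  1-1-1 → 1 (borrow)
  0-1-1 → 0 (borrow)
  1-0-1 → 0
  1-1 → 0
  0-0 → 0
  1-0 → 1
  1-1 → 0
  0-0 → 0
  1-1 → 0
  1-1 → 0
  1-1 → 0
  0-1 → 1 (borrow)
  0-0-1 → 1 (borrow)
  1-0-1 → 0
  1-0 → 1
  1-0 → 1

0b1101100000100001101000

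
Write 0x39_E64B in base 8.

0o16363113

Expand each hex digit to 4 bits: 3=0011 9=1001 E=1110 6=0110 4=0100 B=1011.
Group the bits in threes: 001 110 011 110 011 001 001 011 → 16363113.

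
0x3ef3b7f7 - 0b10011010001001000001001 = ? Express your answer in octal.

0o7651522756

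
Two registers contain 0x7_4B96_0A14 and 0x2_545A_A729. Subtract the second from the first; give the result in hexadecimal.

0x4F73B62EB

Subtract column by column in base 16:
  4-9 → B (borrow)
  1-2-1 → E (borrow)
  A-7-1 → 2
  0-A → 6 (borrow)
  6-A-1 → B (borrow)
  9-5-1 → 3
  B-4 → 7
  4-5 → F (borrow)
  7-2-1 → 4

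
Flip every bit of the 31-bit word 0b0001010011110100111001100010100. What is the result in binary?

0b1110101100001011000110011101011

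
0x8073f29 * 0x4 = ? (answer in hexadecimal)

Multiply each base-16 digit by 4, carrying:
  9×4 = 36 → write 4 carry 2
  2×4+2 = 10 → write a
  f×4 = 60 → write c carry 3
  3×4+3 = 15 → write f
  7×4 = 28 → write c carry 1
  0×4+1 = 1 → write 1
  8×4 = 32 → write 0 carry 2
  remaining carry: 2

0x201cfca4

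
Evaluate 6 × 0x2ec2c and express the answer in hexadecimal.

Multiply each base-16 digit by 6, carrying:
  c×6 = 72 → write 8 carry 4
  2×6+4 = 16 → write 0 carry 1
  c×6+1 = 73 → write 9 carry 4
  e×6+4 = 88 → write 8 carry 5
  2×6+5 = 17 → write 1 carry 1
  remaining carry: 1

0x118908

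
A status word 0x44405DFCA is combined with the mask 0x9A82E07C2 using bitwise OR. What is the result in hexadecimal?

0xDEC2FDFCA

OR each hex digit independently (no carries):
  4|9=D, 4|A=E, 4|8=C, 0|2=2, 5|E=F, D|0=D, F|7=F, C|C=C, A|2=A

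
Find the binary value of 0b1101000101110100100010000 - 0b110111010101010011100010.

0b110001011001010000101110

Subtract column by column in base 2:
  0-0 → 0
  0-1 → 1 (borrow)
  0-0-1 → 1 (borrow)
  0-0-1 → 1 (borrow)
  1-0-1 → 0
  0-1 → 1 (borrow)
  0-1-1 → 0 (borrow)
  0-1-1 → 0 (borrow)
  1-0-1 → 0
  0-0 → 0
  0-1 → 1 (borrow)
  1-0-1 → 0
  0-1 → 1 (borrow)
  1-0-1 → 0
  1-1 → 0
  1-0 → 1
  0-1 → 1 (borrow)
  1-0-1 → 0
  0-1 → 1 (borrow)
  0-1-1 → 0 (borrow)
  0-1-1 → 0 (borrow)
  1-0-1 → 0
  0-1 → 1 (borrow)
  1-1-1 → 1 (borrow)
  1-0-1 → 0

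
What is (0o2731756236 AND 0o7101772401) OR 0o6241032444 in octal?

0o2731756236 AND 0o7101772401 = 0o2101752000.
Then OR with 0o6241032444.

0o6341772444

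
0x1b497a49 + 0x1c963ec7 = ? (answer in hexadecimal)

Add column by column in base 16, right to left:
  9+7 = 0 carry 1
  4+c+1 = 1 carry 1
  a+e+1 = 9 carry 1
  7+3+1 = b
  9+6 = f
  4+9 = d
  b+c = 7 carry 1
  1+1+1 = 3

0x37dfb910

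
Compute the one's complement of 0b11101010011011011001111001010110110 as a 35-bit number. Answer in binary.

0b00010101100100100110000110101001001

Invert each bit: 11101010011011011001111001010110110 → 00010101100100100110000110101001001.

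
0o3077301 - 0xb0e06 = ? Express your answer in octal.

0o270273

0xb0e06 = 0o2607006 in octal.
Subtract column by column in base 8:
  1-6 → 3 (borrow)
  0-0-1 → 7 (borrow)
  3-0-1 → 2
  7-7 → 0
  7-0 → 7
  0-6 → 2 (borrow)
  3-2-1 → 0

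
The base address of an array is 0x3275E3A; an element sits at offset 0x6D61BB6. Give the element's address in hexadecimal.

0x9FD79F0

Add column by column in base 16, right to left:
  A+6 = 0 carry 1
  3+B+1 = F
  E+B = 9 carry 1
  5+1+1 = 7
  7+6 = D
  2+D = F
  3+6 = 9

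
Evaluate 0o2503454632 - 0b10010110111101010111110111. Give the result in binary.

0b10010101100101000001110100011

0o2503454632 = 0b10101000011100101100110011010 in binary.
Subtract column by column in base 2:
  0-1 → 1 (borrow)
  1-1-1 → 1 (borrow)
  0-1-1 → 0 (borrow)
  1-0-1 → 0
  1-1 → 0
  0-1 → 1 (borrow)
  0-1-1 → 0 (borrow)
  1-1-1 → 1 (borrow)
  1-1-1 → 1 (borrow)
  0-0-1 → 1 (borrow)
  0-1-1 → 0 (borrow)
  1-0-1 → 0
  1-1 → 0
  0-0 → 0
  1-1 → 0
  0-1 → 1 (borrow)
  0-1-1 → 0 (borrow)
  1-1-1 → 1 (borrow)
  1-0-1 → 0
  1-1 → 0
  0-1 → 1 (borrow)
  0-0-1 → 1 (borrow)
  0-1-1 → 0 (borrow)
  0-0-1 → 1 (borrow)
  1-0-1 → 0
  0-1 → 1 (borrow)
  1-0-1 → 0
  0-0 → 0
  1-0 → 1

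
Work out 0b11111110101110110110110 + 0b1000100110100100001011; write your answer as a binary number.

0b101000011100011011000001

Add column by column in base 2, right to left:
  0+1 = 1
  1+1 = 0 carry 1
  1+0+1 = 0 carry 1
  0+1+1 = 0 carry 1
  1+0+1 = 0 carry 1
  1+0+1 = 0 carry 1
  0+0+1 = 1
  1+0 = 1
  1+1 = 0 carry 1
  0+0+1 = 1
  1+0 = 1
  1+1 = 0 carry 1
  1+0+1 = 0 carry 1
  0+1+1 = 0 carry 1
  1+1+1 = 1 carry 1
  0+0+1 = 1
  1+0 = 1
  1+1 = 0 carry 1
  1+0+1 = 0 carry 1
  1+0+1 = 0 carry 1
  1+0+1 = 0 carry 1
  1+1+1 = 1 carry 1
  1+0+1 = 0 carry 1
  final carry 1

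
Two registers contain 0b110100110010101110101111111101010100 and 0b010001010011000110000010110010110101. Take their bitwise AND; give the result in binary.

0b010000010010000110000010110000010100

AND bit by bit (1 only where both bits are 1):
  110100110010101110101111111101010100
& 010001010011000110000010110010110101
= 010000010010000110000010110000010100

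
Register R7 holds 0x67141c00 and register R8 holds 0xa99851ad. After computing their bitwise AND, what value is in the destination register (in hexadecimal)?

AND each hex digit independently (no carries):
  6&a=2, 7&9=1, 1&9=1, 4&8=0, 1&5=1, c&1=0, 0&a=0, 0&d=0

0x21101000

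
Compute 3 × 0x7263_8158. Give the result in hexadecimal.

0x1572a8408

Multiply each base-16 digit by 3, carrying:
  8×3 = 24 → write 8 carry 1
  5×3+1 = 16 → write 0 carry 1
  1×3+1 = 4 → write 4
  8×3 = 24 → write 8 carry 1
  3×3+1 = 10 → write a
  6×3 = 18 → write 2 carry 1
  2×3+1 = 7 → write 7
  7×3 = 21 → write 5 carry 1
  remaining carry: 1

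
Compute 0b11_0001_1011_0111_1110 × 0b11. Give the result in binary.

0b10010101001001111010

Multiply each base-2 digit by 3, carrying:
  0×3 = 0 → write 0
  1×3 = 3 → write 1 carry 1
  1×3+1 = 4 → write 0 carry 2
  1×3+2 = 5 → write 1 carry 2
  1×3+2 = 5 → write 1 carry 2
  1×3+2 = 5 → write 1 carry 2
  1×3+2 = 5 → write 1 carry 2
  0×3+2 = 2 → write 0 carry 1
  1×3+1 = 4 → write 0 carry 2
  1×3+2 = 5 → write 1 carry 2
  0×3+2 = 2 → write 0 carry 1
  1×3+1 = 4 → write 0 carry 2
  1×3+2 = 5 → write 1 carry 2
  0×3+2 = 2 → write 0 carry 1
  0×3+1 = 1 → write 1
  0×3 = 0 → write 0
  1×3 = 3 → write 1 carry 1
  1×3+1 = 4 → write 0 carry 2
  remaining carry: 10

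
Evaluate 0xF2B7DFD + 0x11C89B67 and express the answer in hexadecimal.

Add column by column in base 16, right to left:
  D+7 = 4 carry 1
  F+6+1 = 6 carry 1
  D+B+1 = 9 carry 1
  7+9+1 = 1 carry 1
  B+8+1 = 4 carry 1
  2+C+1 = F
  F+1 = 0 carry 1
  0+1+1 = 2

0x20F41964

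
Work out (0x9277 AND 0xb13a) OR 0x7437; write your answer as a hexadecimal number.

0xf437

0x9277 AND 0xb13a = 0x9032.
Then OR with 0x7437.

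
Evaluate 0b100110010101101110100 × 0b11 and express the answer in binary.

Multiply each base-2 digit by 3, carrying:
  0×3 = 0 → write 0
  0×3 = 0 → write 0
  1×3 = 3 → write 1 carry 1
  0×3+1 = 1 → write 1
  1×3 = 3 → write 1 carry 1
  1×3+1 = 4 → write 0 carry 2
  1×3+2 = 5 → write 1 carry 2
  0×3+2 = 2 → write 0 carry 1
  1×3+1 = 4 → write 0 carry 2
  1×3+2 = 5 → write 1 carry 2
  0×3+2 = 2 → write 0 carry 1
  1×3+1 = 4 → write 0 carry 2
  0×3+2 = 2 → write 0 carry 1
  1×3+1 = 4 → write 0 carry 2
  0×3+2 = 2 → write 0 carry 1
  0×3+1 = 1 → write 1
  1×3 = 3 → write 1 carry 1
  1×3+1 = 4 → write 0 carry 2
  0×3+2 = 2 → write 0 carry 1
  0×3+1 = 1 → write 1
  1×3 = 3 → write 1 carry 1
  remaining carry: 1

0b1110011000001001011100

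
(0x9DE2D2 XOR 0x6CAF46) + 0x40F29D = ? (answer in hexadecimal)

First 0x9DE2D2 XOR 0x6CAF46 = 0xF14D94.
Add column by column in base 16, right to left:
  4+D = 1 carry 1
  9+9+1 = 3 carry 1
  D+2+1 = 0 carry 1
  4+F+1 = 4 carry 1
  1+0+1 = 2
  F+4 = 3 carry 1
  final carry 1

0x1324031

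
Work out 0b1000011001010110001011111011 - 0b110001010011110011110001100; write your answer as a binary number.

0b10001110110111101101101111

Subtract column by column in base 2:
  1-0 → 1
  1-0 → 1
  0-1 → 1 (borrow)
  1-1-1 → 1 (borrow)
  1-0-1 → 0
  1-0 → 1
  1-0 → 1
  1-1 → 0
  0-1 → 1 (borrow)
  1-1-1 → 1 (borrow)
  0-1-1 → 0 (borrow)
  0-0-1 → 1 (borrow)
  0-0-1 → 1 (borrow)
  1-1-1 → 1 (borrow)
  1-1-1 → 1 (borrow)
  0-1-1 → 0 (borrow)
  1-1-1 → 1 (borrow)
  0-0-1 → 1 (borrow)
  1-0-1 → 0
  0-1 → 1 (borrow)
  0-0-1 → 1 (borrow)
  1-1-1 → 1 (borrow)
  1-0-1 → 0
  0-0 → 0
  0-0 → 0
  0-1 → 1 (borrow)
  0-1-1 → 0 (borrow)
  1-0-1 → 0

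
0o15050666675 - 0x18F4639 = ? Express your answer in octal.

0o14705023604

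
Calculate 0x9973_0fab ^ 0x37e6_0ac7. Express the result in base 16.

XOR each hex digit independently (no carries):
  9^3=a, 9^7=e, 7^e=9, 3^6=5, 0^0=0, f^a=5, a^c=6, b^7=c

0xae95056c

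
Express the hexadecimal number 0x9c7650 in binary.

Expand each hex digit to 4 bits: 9=1001 c=1100 7=0111 6=0110 5=0101 0=0000.

0b100111000111011001010000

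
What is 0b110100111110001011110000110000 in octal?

0o6476136060

Group the bits in threes: 110 100 111 110 001 011 110 000 110 000 → 6476136060.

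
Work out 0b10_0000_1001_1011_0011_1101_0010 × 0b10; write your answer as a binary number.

Multiply each base-2 digit by 2, carrying:
  0×2 = 0 → write 0
  1×2 = 2 → write 0 carry 1
  0×2+1 = 1 → write 1
  0×2 = 0 → write 0
  1×2 = 2 → write 0 carry 1
  0×2+1 = 1 → write 1
  1×2 = 2 → write 0 carry 1
  1×2+1 = 3 → write 1 carry 1
  1×2+1 = 3 → write 1 carry 1
  1×2+1 = 3 → write 1 carry 1
  0×2+1 = 1 → write 1
  0×2 = 0 → write 0
  1×2 = 2 → write 0 carry 1
  1×2+1 = 3 → write 1 carry 1
  0×2+1 = 1 → write 1
  1×2 = 2 → write 0 carry 1
  1×2+1 = 3 → write 1 carry 1
  0×2+1 = 1 → write 1
  0×2 = 0 → write 0
  1×2 = 2 → write 0 carry 1
  0×2+1 = 1 → write 1
  0×2 = 0 → write 0
  0×2 = 0 → write 0
  0×2 = 0 → write 0
  0×2 = 0 → write 0
  1×2 = 2 → write 0 carry 1
  remaining carry: 1

0b100000100110110011110100100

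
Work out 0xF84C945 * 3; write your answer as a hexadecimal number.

0x2E8E5BCF

Multiply each base-16 digit by 3, carrying:
  5×3 = 15 → write F
  4×3 = 12 → write C
  9×3 = 27 → write B carry 1
  C×3+1 = 37 → write 5 carry 2
  4×3+2 = 14 → write E
  8×3 = 24 → write 8 carry 1
  F×3+1 = 46 → write E carry 2
  remaining carry: 2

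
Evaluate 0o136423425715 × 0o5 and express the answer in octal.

0o730541555401

Multiply each base-8 digit by 5, carrying:
  5×5 = 25 → write 1 carry 3
  1×5+3 = 8 → write 0 carry 1
  7×5+1 = 36 → write 4 carry 4
  5×5+4 = 29 → write 5 carry 3
  2×5+3 = 13 → write 5 carry 1
  4×5+1 = 21 → write 5 carry 2
  3×5+2 = 17 → write 1 carry 2
  2×5+2 = 12 → write 4 carry 1
  4×5+1 = 21 → write 5 carry 2
  6×5+2 = 32 → write 0 carry 4
  3×5+4 = 19 → write 3 carry 2
  1×5+2 = 7 → write 7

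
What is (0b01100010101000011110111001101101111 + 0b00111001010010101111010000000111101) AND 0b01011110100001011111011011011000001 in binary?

Add column by column in base 2, right to left:
  1+1 = 0 carry 1
  1+0+1 = 0 carry 1
  1+1+1 = 1 carry 1
  1+1+1 = 1 carry 1
  0+1+1 = 0 carry 1
  1+1+1 = 1 carry 1
  1+0+1 = 0 carry 1
  0+0+1 = 1
  1+0 = 1
  1+0 = 1
  0+0 = 0
  0+0 = 0
  1+0 = 1
  1+1 = 0 carry 1
  1+0+1 = 0 carry 1
  0+1+1 = 0 carry 1
  1+1+1 = 1 carry 1
  1+1+1 = 1 carry 1
  1+1+1 = 1 carry 1
  1+0+1 = 0 carry 1
  0+1+1 = 0 carry 1
  0+0+1 = 1
  0+1 = 1
  0+0 = 0
  1+0 = 1
  0+1 = 1
  1+0 = 1
  0+1 = 1
  1+0 = 1
  0+0 = 0
  0+1 = 1
  0+1 = 1
  1+1 = 0 carry 1
  1+0+1 = 0 carry 1
  final carry 1
Sum = 0b10011011111011001110001001110101100; now AND with 0b01011110100001011111011011011000001:
  10011011111011001110001001110101100
& 01011110100001011111011011011000001
= 00011010100001001110001001010000000

0b11010100001001110001001010000000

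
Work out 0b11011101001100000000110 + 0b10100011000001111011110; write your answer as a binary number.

0b110000000001101111100100

Add column by column in base 2, right to left:
  0+0 = 0
  1+1 = 0 carry 1
  1+1+1 = 1 carry 1
  0+1+1 = 0 carry 1
  0+1+1 = 0 carry 1
  0+0+1 = 1
  0+1 = 1
  0+1 = 1
  0+1 = 1
  0+1 = 1
  0+0 = 0
  1+0 = 1
  1+0 = 1
  0+0 = 0
  0+0 = 0
  1+1 = 0 carry 1
  0+1+1 = 0 carry 1
  1+0+1 = 0 carry 1
  1+0+1 = 0 carry 1
  1+0+1 = 0 carry 1
  0+1+1 = 0 carry 1
  1+0+1 = 0 carry 1
  1+1+1 = 1 carry 1
  final carry 1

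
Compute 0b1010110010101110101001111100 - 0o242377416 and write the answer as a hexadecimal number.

0x840EB6E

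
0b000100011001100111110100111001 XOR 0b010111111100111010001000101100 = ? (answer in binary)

0b010011100101011101111100010101

XOR bit by bit (1 where the bits differ):
  000100011001100111110100111001
^ 010111111100111010001000101100
= 010011100101011101111100010101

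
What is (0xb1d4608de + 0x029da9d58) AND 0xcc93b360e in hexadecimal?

Add column by column in base 16, right to left:
  e+8 = 6 carry 1
  d+5+1 = 3 carry 1
  8+d+1 = 6 carry 1
  0+9+1 = a
  6+a = 0 carry 1
  4+d+1 = 2 carry 1
  d+9+1 = 7 carry 1
  1+2+1 = 4
  b+0 = b
Sum = 0xb4720a636; now AND with 0xcc93b360e:
  b&c=8, 4&c=4, 7&9=1, 2&3=2, 0&b=0, a&3=2, 6&6=6, 3&0=0, 6&e=6

0x841202606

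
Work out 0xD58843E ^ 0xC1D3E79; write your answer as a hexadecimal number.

0x145BA47

XOR each hex digit independently (no carries):
  D^C=1, 5^1=4, 8^D=5, 8^3=B, 4^E=A, 3^7=4, E^9=7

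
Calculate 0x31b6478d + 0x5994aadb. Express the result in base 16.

Add column by column in base 16, right to left:
  d+b = 8 carry 1
  8+d+1 = 6 carry 1
  7+a+1 = 2 carry 1
  4+a+1 = f
  6+4 = a
  b+9 = 4 carry 1
  1+9+1 = b
  3+5 = 8

0x8b4af268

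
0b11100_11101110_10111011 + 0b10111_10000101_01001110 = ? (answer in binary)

Add column by column in base 2, right to left:
  1+0 = 1
  1+1 = 0 carry 1
  0+1+1 = 0 carry 1
  1+1+1 = 1 carry 1
  1+0+1 = 0 carry 1
  1+0+1 = 0 carry 1
  0+1+1 = 0 carry 1
  1+0+1 = 0 carry 1
  0+1+1 = 0 carry 1
  1+0+1 = 0 carry 1
  1+1+1 = 1 carry 1
  1+0+1 = 0 carry 1
  0+0+1 = 1
  1+0 = 1
  1+0 = 1
  1+1 = 0 carry 1
  0+1+1 = 0 carry 1
  0+1+1 = 0 carry 1
  1+1+1 = 1 carry 1
  1+0+1 = 0 carry 1
  1+1+1 = 1 carry 1
  final carry 1

0b1101000111010000001001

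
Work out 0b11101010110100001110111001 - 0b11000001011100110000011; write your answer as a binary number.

Subtract column by column in base 2:
  1-1 → 0
  0-1 → 1 (borrow)
  0-0-1 → 1 (borrow)
  1-0-1 → 0
  1-0 → 1
  1-0 → 1
  0-0 → 0
  1-1 → 0
  1-1 → 0
  1-0 → 1
  0-0 → 0
  0-1 → 1 (borrow)
  0-1-1 → 0 (borrow)
  0-1-1 → 0 (borrow)
  1-0-1 → 0
  0-1 → 1 (borrow)
  1-0-1 → 0
  1-0 → 1
  0-0 → 0
  1-0 → 1
  0-0 → 0
  1-1 → 0
  0-1 → 1 (borrow)
  1-0-1 → 0
  1-0 → 1
  1-0 → 1

0b11010010101000101000110110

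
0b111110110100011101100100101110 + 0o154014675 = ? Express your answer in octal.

0o10040371353

0b111110110100011101100100101110 = 0o7664354456 in octal.
Add column by column in base 8, right to left:
  6+5 = 3 carry 1
  5+7+1 = 5 carry 1
  4+6+1 = 3 carry 1
  4+4+1 = 1 carry 1
  5+1+1 = 7
  3+0 = 3
  4+4 = 0 carry 1
  6+5+1 = 4 carry 1
  6+1+1 = 0 carry 1
  7+0+1 = 0 carry 1
  final carry 1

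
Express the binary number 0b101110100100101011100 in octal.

0o5644534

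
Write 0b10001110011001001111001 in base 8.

Group the bits in threes: 010 001 110 011 001 001 111 001 → 21631171.

0o21631171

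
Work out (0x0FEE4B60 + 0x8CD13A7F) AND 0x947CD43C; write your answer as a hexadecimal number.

Add column by column in base 16, right to left:
  0+F = F
  6+7 = D
  B+A = 5 carry 1
  4+3+1 = 8
  E+1 = F
  E+D = B carry 1
  F+C+1 = C carry 1
  0+8+1 = 9
Sum = 0x9CBF85DF; now AND with 0x947CD43C:
  9&9=9, C&4=4, B&7=3, F&C=C, 8&D=8, 5&4=4, D&3=1, F&C=C

0x943C841C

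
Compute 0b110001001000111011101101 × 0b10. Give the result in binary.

Multiply each base-2 digit by 2, carrying:
  1×2 = 2 → write 0 carry 1
  0×2+1 = 1 → write 1
  1×2 = 2 → write 0 carry 1
  1×2+1 = 3 → write 1 carry 1
  0×2+1 = 1 → write 1
  1×2 = 2 → write 0 carry 1
  1×2+1 = 3 → write 1 carry 1
  1×2+1 = 3 → write 1 carry 1
  0×2+1 = 1 → write 1
  1×2 = 2 → write 0 carry 1
  1×2+1 = 3 → write 1 carry 1
  1×2+1 = 3 → write 1 carry 1
  0×2+1 = 1 → write 1
  0×2 = 0 → write 0
  0×2 = 0 → write 0
  1×2 = 2 → write 0 carry 1
  0×2+1 = 1 → write 1
  0×2 = 0 → write 0
  1×2 = 2 → write 0 carry 1
  0×2+1 = 1 → write 1
  0×2 = 0 → write 0
  0×2 = 0 → write 0
  1×2 = 2 → write 0 carry 1
  1×2+1 = 3 → write 1 carry 1
  remaining carry: 1

0b1100010010001110111011010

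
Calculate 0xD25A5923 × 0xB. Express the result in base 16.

Multiply each base-16 digit by 11, carrying:
  3×11 = 33 → write 1 carry 2
  2×11+2 = 24 → write 8 carry 1
  9×11+1 = 100 → write 4 carry 6
  5×11+6 = 61 → write D carry 3
  A×11+3 = 113 → write 1 carry 7
  5×11+7 = 62 → write E carry 3
  2×11+3 = 25 → write 9 carry 1
  D×11+1 = 144 → write 0 carry 9
  remaining carry: 9

0x909E1D481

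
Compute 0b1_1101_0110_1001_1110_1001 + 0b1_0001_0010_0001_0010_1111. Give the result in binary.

0b1011101000101100011000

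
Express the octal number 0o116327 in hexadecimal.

0x9CD7

Each octal digit is 3 bits: 1=001 1=001 6=110 3=011 2=010 7=111.
Group the bits into nibbles: 1001 1100 1101 0111 → 9CD7.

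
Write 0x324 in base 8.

0o1444

Expand each hex digit to 4 bits: 3=0011 2=0010 4=0100.
Group the bits in threes: 001 100 100 100 → 1444.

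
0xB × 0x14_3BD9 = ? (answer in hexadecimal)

0xDE9253

Multiply each base-16 digit by 11, carrying:
  9×11 = 99 → write 3 carry 6
  D×11+6 = 149 → write 5 carry 9
  B×11+9 = 130 → write 2 carry 8
  3×11+8 = 41 → write 9 carry 2
  4×11+2 = 46 → write E carry 2
  1×11+2 = 13 → write D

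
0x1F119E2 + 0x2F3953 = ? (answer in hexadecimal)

0x2205335

Add column by column in base 16, right to left:
  2+3 = 5
  E+5 = 3 carry 1
  9+9+1 = 3 carry 1
  1+3+1 = 5
  1+F = 0 carry 1
  F+2+1 = 2 carry 1
  1+0+1 = 2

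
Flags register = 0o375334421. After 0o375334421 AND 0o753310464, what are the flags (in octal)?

AND each oct digit independently (no carries):
  3&7=3, 7&5=5, 5&3=1, 3&3=3, 3&1=1, 4&0=0, 4&4=4, 2&6=2, 1&4=0

0o351310420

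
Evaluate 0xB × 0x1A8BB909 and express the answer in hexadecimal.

0x12400F363

Multiply each base-16 digit by 11, carrying:
  9×11 = 99 → write 3 carry 6
  0×11+6 = 6 → write 6
  9×11 = 99 → write 3 carry 6
  B×11+6 = 127 → write F carry 7
  B×11+7 = 128 → write 0 carry 8
  8×11+8 = 96 → write 0 carry 6
  A×11+6 = 116 → write 4 carry 7
  1×11+7 = 18 → write 2 carry 1
  remaining carry: 1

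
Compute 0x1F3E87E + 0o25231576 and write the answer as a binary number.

0b10010010010001101111111100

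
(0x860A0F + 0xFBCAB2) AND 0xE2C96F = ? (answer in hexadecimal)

0x80C041

Add column by column in base 16, right to left:
  F+2 = 1 carry 1
  0+B+1 = C
  A+A = 4 carry 1
  0+C+1 = D
  6+B = 1 carry 1
  8+F+1 = 8 carry 1
  final carry 1
Sum = 0x181D4C1; now AND with 0xE2C96F:
  1&0=0, 8&E=8, 1&2=0, D&C=C, 4&9=0, C&6=4, 1&F=1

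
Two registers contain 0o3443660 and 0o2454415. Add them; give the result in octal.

Add column by column in base 8, right to left:
  0+5 = 5
  6+1 = 7
  6+4 = 2 carry 1
  3+4+1 = 0 carry 1
  4+5+1 = 2 carry 1
  4+4+1 = 1 carry 1
  3+2+1 = 6

0o6120275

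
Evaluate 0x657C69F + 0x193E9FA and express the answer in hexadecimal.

Add column by column in base 16, right to left:
  F+A = 9 carry 1
  9+F+1 = 9 carry 1
  6+9+1 = 0 carry 1
  C+E+1 = B carry 1
  7+3+1 = B
  5+9 = E
  6+1 = 7

0x7EBB099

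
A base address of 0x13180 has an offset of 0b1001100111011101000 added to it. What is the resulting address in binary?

0x13180 = 0b10011000110000000 in binary.
Add column by column in base 2, right to left:
  0+0 = 0
  0+0 = 0
  0+0 = 0
  0+1 = 1
  0+0 = 0
  0+1 = 1
  0+1 = 1
  1+1 = 0 carry 1
  1+0+1 = 0 carry 1
  0+1+1 = 0 carry 1
  0+1+1 = 0 carry 1
  0+1+1 = 0 carry 1
  1+0+1 = 0 carry 1
  1+0+1 = 0 carry 1
  0+1+1 = 0 carry 1
  0+1+1 = 0 carry 1
  1+0+1 = 0 carry 1
  0+0+1 = 1
  0+1 = 1

0b1100000000001101000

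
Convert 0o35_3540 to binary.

Each octal digit is 3 bits: 3=011 5=101 3=011 5=101 4=100 0=000.

0b11101011101100000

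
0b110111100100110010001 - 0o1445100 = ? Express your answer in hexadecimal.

0x157f51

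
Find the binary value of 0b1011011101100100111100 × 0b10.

Multiply each base-2 digit by 2, carrying:
  0×2 = 0 → write 0
  0×2 = 0 → write 0
  1×2 = 2 → write 0 carry 1
  1×2+1 = 3 → write 1 carry 1
  1×2+1 = 3 → write 1 carry 1
  1×2+1 = 3 → write 1 carry 1
  0×2+1 = 1 → write 1
  0×2 = 0 → write 0
  1×2 = 2 → write 0 carry 1
  0×2+1 = 1 → write 1
  0×2 = 0 → write 0
  1×2 = 2 → write 0 carry 1
  1×2+1 = 3 → write 1 carry 1
  0×2+1 = 1 → write 1
  1×2 = 2 → write 0 carry 1
  1×2+1 = 3 → write 1 carry 1
  1×2+1 = 3 → write 1 carry 1
  0×2+1 = 1 → write 1
  1×2 = 2 → write 0 carry 1
  1×2+1 = 3 → write 1 carry 1
  0×2+1 = 1 → write 1
  1×2 = 2 → write 0 carry 1
  remaining carry: 1

0b10110111011001001111000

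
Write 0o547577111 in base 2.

Each octal digit is 3 bits: 5=101 4=100 7=111 5=101 7=111 7=111 1=001 1=001 1=001.

0b101100111101111111001001001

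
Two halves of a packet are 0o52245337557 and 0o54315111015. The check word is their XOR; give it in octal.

XOR each oct digit independently (no carries):
  5^5=0, 2^4=6, 2^3=1, 4^1=5, 5^5=0, 3^1=2, 3^1=2, 7^1=6, 5^0=5, 5^1=4, 7^5=2

0o06150226542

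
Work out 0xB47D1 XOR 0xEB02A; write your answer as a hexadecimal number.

XOR each hex digit independently (no carries):
  B^E=5, 4^B=F, 7^0=7, D^2=F, 1^A=B

0x5F7FB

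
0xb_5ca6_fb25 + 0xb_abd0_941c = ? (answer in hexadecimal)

Add column by column in base 16, right to left:
  5+c = 1 carry 1
  2+1+1 = 4
  b+4 = f
  f+9 = 8 carry 1
  6+0+1 = 7
  a+d = 7 carry 1
  c+b+1 = 8 carry 1
  5+a+1 = 0 carry 1
  b+b+1 = 7 carry 1
  final carry 1

0x1708778f41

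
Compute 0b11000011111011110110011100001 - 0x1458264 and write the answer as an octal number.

0o2716065175

0b11000011111011110110011100001 = 0o3037366341 in octal.
0x1458264 = 0o121301144 in octal.
Subtract column by column in base 8:
  1-4 → 5 (borrow)
  4-4-1 → 7 (borrow)
  3-1-1 → 1
  6-1 → 5
  6-0 → 6
  3-3 → 0
  7-1 → 6
  3-2 → 1
  0-1 → 7 (borrow)
  3-0-1 → 2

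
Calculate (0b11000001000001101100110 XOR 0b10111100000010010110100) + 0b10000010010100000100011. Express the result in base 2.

First 0b11000001000001101100110 XOR 0b10111100000010010110100 = 0b01111101000011111010010.
Add column by column in base 2, right to left:
  0+1 = 1
  1+1 = 0 carry 1
  0+0+1 = 1
  0+0 = 0
  1+0 = 1
  0+1 = 1
  1+0 = 1
  1+0 = 1
  1+0 = 1
  1+0 = 1
  1+0 = 1
  0+1 = 1
  0+0 = 0
  0+1 = 1
  0+0 = 0
  1+0 = 1
  0+1 = 1
  1+0 = 1
  1+0 = 1
  1+0 = 1
  1+0 = 1
  1+0 = 1
  0+1 = 1

0b11111111010111111110101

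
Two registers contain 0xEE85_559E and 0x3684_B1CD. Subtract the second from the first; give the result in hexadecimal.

Subtract column by column in base 16:
  E-D → 1
  9-C → D (borrow)
  5-1-1 → 3
  5-B → A (borrow)
  5-4-1 → 0
  8-8 → 0
  E-6 → 8
  E-3 → B

0xB800A3D1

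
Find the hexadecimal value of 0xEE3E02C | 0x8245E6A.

OR each hex digit independently (no carries):
  E|8=E, E|2=E, 3|4=7, E|5=F, 0|E=E, 2|6=6, C|A=E

0xEE7FE6E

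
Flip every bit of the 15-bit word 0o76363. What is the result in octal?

0o01414

Each oct digit d becomes 7−d:
  7→0, 6→1, 3→4, 6→1, 3→4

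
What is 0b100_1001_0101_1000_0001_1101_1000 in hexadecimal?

0x49581d8

Group the bits into nibbles: 0100 1001 0101 1000 0001 1101 1000 → 49581d8.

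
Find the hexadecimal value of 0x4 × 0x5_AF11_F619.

Multiply each base-16 digit by 4, carrying:
  9×4 = 36 → write 4 carry 2
  1×4+2 = 6 → write 6
  6×4 = 24 → write 8 carry 1
  F×4+1 = 61 → write D carry 3
  1×4+3 = 7 → write 7
  1×4 = 4 → write 4
  F×4 = 60 → write C carry 3
  A×4+3 = 43 → write B carry 2
  5×4+2 = 22 → write 6 carry 1
  remaining carry: 1

0x16BC47D864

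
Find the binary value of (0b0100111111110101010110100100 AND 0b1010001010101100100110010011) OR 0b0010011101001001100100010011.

0b0100111111110101010110100100 AND 0b1010001010101100100110010011 = 0b0000001010100100000110000000.
Then OR with 0b0010011101001001100100010011.

0b10011111101101100110010011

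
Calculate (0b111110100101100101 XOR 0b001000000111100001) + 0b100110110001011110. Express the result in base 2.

First 0b111110100101100101 XOR 0b001000000111100001 = 0b110110100010000100.
Add column by column in base 2, right to left:
  0+0 = 0
  0+1 = 1
  1+1 = 0 carry 1
  0+1+1 = 0 carry 1
  0+1+1 = 0 carry 1
  0+0+1 = 1
  0+1 = 1
  1+0 = 1
  0+0 = 0
  0+0 = 0
  0+1 = 1
  1+1 = 0 carry 1
  0+0+1 = 1
  1+1 = 0 carry 1
  1+1+1 = 1 carry 1
  0+0+1 = 1
  1+0 = 1
  1+1 = 0 carry 1
  final carry 1

0b1011101010011100010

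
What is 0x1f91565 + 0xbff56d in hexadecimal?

Add column by column in base 16, right to left:
  5+d = 2 carry 1
  6+6+1 = d
  5+5 = a
  1+f = 0 carry 1
  9+f+1 = 9 carry 1
  f+b+1 = b carry 1
  1+0+1 = 2

0x2b90ad2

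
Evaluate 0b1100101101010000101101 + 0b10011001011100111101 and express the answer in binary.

0b1111000110101101101010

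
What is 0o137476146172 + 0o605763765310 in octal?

0o745462133502

Add column by column in base 8, right to left:
  2+0 = 2
  7+1 = 0 carry 1
  1+3+1 = 5
  6+5 = 3 carry 1
  4+6+1 = 3 carry 1
  1+7+1 = 1 carry 1
  6+3+1 = 2 carry 1
  7+6+1 = 6 carry 1
  4+7+1 = 4 carry 1
  7+5+1 = 5 carry 1
  3+0+1 = 4
  1+6 = 7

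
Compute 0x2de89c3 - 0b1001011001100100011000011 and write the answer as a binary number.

0x2de89c3 = 0b10110111101000100111000011 in binary.
Subtract column by column in base 2:
  1-1 → 0
  1-1 → 0
  0-0 → 0
  0-0 → 0
  0-0 → 0
  0-0 → 0
  1-1 → 0
  1-1 → 0
  1-0 → 1
  0-0 → 0
  0-0 → 0
  1-1 → 0
  0-0 → 0
  0-0 → 0
  0-1 → 1 (borrow)
  1-1-1 → 1 (borrow)
  0-0-1 → 1 (borrow)
  1-0-1 → 0
  1-1 → 0
  1-1 → 0
  1-0 → 1
  0-1 → 1 (borrow)
  1-0-1 → 0
  1-0 → 1
  0-1 → 1 (borrow)
  1-0-1 → 0

0b1101100011100000100000000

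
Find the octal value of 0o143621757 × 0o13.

Multiply each base-8 digit by 11, carrying:
  7×11 = 77 → write 5 carry 9
  5×11+9 = 64 → write 0 carry 8
  7×11+8 = 85 → write 5 carry 10
  1×11+10 = 21 → write 5 carry 2
  2×11+2 = 24 → write 0 carry 3
  6×11+3 = 69 → write 5 carry 8
  3×11+8 = 41 → write 1 carry 5
  4×11+5 = 49 → write 1 carry 6
  1×11+6 = 17 → write 1 carry 2
  remaining carry: 2

0o2111505505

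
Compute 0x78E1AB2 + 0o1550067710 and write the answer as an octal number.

0o2513505172

0x78E1AB2 = 0o743415262 in octal.
Add column by column in base 8, right to left:
  2+0 = 2
  6+1 = 7
  2+7 = 1 carry 1
  5+7+1 = 5 carry 1
  1+6+1 = 0 carry 1
  4+0+1 = 5
  3+0 = 3
  4+5 = 1 carry 1
  7+5+1 = 5 carry 1
  0+1+1 = 2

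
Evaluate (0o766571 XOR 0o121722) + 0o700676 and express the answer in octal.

0o1550151

First 0o766571 XOR 0o121722 = 0o647253.
Add column by column in base 8, right to left:
  3+6 = 1 carry 1
  5+7+1 = 5 carry 1
  2+6+1 = 1 carry 1
  7+0+1 = 0 carry 1
  4+0+1 = 5
  6+7 = 5 carry 1
  final carry 1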